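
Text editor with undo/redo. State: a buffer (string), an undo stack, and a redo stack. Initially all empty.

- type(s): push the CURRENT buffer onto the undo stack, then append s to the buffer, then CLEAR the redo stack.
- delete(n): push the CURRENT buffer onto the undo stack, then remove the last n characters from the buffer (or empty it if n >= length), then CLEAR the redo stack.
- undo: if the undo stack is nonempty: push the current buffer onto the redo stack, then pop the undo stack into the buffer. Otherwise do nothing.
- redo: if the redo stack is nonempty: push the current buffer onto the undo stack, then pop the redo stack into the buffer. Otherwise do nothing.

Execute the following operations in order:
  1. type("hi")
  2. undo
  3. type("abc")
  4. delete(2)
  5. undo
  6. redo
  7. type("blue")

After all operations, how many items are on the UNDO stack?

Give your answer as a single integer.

After op 1 (type): buf='hi' undo_depth=1 redo_depth=0
After op 2 (undo): buf='(empty)' undo_depth=0 redo_depth=1
After op 3 (type): buf='abc' undo_depth=1 redo_depth=0
After op 4 (delete): buf='a' undo_depth=2 redo_depth=0
After op 5 (undo): buf='abc' undo_depth=1 redo_depth=1
After op 6 (redo): buf='a' undo_depth=2 redo_depth=0
After op 7 (type): buf='ablue' undo_depth=3 redo_depth=0

Answer: 3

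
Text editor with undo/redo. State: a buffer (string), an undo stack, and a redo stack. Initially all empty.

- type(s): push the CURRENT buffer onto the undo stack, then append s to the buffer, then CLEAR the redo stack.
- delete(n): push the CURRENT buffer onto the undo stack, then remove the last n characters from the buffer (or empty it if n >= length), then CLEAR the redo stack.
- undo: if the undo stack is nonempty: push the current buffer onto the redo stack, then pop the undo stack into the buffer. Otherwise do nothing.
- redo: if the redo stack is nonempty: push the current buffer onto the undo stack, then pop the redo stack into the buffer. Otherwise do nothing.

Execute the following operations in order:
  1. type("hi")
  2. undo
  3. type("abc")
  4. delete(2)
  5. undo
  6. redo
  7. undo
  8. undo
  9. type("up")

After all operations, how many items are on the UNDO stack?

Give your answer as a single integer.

After op 1 (type): buf='hi' undo_depth=1 redo_depth=0
After op 2 (undo): buf='(empty)' undo_depth=0 redo_depth=1
After op 3 (type): buf='abc' undo_depth=1 redo_depth=0
After op 4 (delete): buf='a' undo_depth=2 redo_depth=0
After op 5 (undo): buf='abc' undo_depth=1 redo_depth=1
After op 6 (redo): buf='a' undo_depth=2 redo_depth=0
After op 7 (undo): buf='abc' undo_depth=1 redo_depth=1
After op 8 (undo): buf='(empty)' undo_depth=0 redo_depth=2
After op 9 (type): buf='up' undo_depth=1 redo_depth=0

Answer: 1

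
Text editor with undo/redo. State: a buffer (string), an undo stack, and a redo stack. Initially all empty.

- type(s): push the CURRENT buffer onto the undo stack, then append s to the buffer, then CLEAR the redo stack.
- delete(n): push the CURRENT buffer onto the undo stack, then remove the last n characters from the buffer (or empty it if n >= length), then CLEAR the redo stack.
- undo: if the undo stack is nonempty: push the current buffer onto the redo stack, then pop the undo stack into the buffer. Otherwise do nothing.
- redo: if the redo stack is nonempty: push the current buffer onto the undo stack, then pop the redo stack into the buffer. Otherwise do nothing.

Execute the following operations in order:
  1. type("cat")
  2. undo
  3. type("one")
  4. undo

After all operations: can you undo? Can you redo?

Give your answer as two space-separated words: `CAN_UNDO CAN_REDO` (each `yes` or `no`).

Answer: no yes

Derivation:
After op 1 (type): buf='cat' undo_depth=1 redo_depth=0
After op 2 (undo): buf='(empty)' undo_depth=0 redo_depth=1
After op 3 (type): buf='one' undo_depth=1 redo_depth=0
After op 4 (undo): buf='(empty)' undo_depth=0 redo_depth=1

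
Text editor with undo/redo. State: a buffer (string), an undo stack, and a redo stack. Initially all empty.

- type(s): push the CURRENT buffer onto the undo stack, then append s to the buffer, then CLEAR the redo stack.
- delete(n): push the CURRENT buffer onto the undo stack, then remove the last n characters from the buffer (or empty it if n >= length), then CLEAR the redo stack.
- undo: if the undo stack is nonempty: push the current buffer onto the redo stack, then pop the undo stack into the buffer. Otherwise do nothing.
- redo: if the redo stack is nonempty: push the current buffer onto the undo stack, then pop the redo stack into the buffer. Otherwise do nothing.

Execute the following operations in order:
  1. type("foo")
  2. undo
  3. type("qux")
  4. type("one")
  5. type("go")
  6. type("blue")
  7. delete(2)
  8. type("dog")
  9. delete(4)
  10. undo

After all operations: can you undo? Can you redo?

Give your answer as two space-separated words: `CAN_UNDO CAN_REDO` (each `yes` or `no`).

Answer: yes yes

Derivation:
After op 1 (type): buf='foo' undo_depth=1 redo_depth=0
After op 2 (undo): buf='(empty)' undo_depth=0 redo_depth=1
After op 3 (type): buf='qux' undo_depth=1 redo_depth=0
After op 4 (type): buf='quxone' undo_depth=2 redo_depth=0
After op 5 (type): buf='quxonego' undo_depth=3 redo_depth=0
After op 6 (type): buf='quxonegoblue' undo_depth=4 redo_depth=0
After op 7 (delete): buf='quxonegobl' undo_depth=5 redo_depth=0
After op 8 (type): buf='quxonegobldog' undo_depth=6 redo_depth=0
After op 9 (delete): buf='quxonegob' undo_depth=7 redo_depth=0
After op 10 (undo): buf='quxonegobldog' undo_depth=6 redo_depth=1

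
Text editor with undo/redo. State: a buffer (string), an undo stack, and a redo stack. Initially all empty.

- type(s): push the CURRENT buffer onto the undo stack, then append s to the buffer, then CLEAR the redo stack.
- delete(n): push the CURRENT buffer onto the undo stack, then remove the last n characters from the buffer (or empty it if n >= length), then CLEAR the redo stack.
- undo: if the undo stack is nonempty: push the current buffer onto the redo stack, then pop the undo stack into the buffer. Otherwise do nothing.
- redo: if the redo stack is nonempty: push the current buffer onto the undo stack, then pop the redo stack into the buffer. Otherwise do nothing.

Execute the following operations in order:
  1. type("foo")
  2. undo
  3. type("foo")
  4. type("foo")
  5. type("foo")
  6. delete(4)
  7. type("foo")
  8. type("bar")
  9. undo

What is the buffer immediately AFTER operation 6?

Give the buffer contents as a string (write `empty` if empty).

Answer: foofo

Derivation:
After op 1 (type): buf='foo' undo_depth=1 redo_depth=0
After op 2 (undo): buf='(empty)' undo_depth=0 redo_depth=1
After op 3 (type): buf='foo' undo_depth=1 redo_depth=0
After op 4 (type): buf='foofoo' undo_depth=2 redo_depth=0
After op 5 (type): buf='foofoofoo' undo_depth=3 redo_depth=0
After op 6 (delete): buf='foofo' undo_depth=4 redo_depth=0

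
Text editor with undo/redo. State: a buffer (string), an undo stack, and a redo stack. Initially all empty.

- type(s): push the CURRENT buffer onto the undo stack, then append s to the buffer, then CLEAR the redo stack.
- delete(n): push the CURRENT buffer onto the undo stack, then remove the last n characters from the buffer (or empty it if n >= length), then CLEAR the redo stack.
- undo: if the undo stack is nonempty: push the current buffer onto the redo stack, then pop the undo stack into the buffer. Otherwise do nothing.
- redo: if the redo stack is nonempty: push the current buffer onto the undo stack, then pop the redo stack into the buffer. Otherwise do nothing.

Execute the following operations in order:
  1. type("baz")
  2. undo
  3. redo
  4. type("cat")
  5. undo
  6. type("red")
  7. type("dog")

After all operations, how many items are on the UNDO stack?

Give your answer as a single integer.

Answer: 3

Derivation:
After op 1 (type): buf='baz' undo_depth=1 redo_depth=0
After op 2 (undo): buf='(empty)' undo_depth=0 redo_depth=1
After op 3 (redo): buf='baz' undo_depth=1 redo_depth=0
After op 4 (type): buf='bazcat' undo_depth=2 redo_depth=0
After op 5 (undo): buf='baz' undo_depth=1 redo_depth=1
After op 6 (type): buf='bazred' undo_depth=2 redo_depth=0
After op 7 (type): buf='bazreddog' undo_depth=3 redo_depth=0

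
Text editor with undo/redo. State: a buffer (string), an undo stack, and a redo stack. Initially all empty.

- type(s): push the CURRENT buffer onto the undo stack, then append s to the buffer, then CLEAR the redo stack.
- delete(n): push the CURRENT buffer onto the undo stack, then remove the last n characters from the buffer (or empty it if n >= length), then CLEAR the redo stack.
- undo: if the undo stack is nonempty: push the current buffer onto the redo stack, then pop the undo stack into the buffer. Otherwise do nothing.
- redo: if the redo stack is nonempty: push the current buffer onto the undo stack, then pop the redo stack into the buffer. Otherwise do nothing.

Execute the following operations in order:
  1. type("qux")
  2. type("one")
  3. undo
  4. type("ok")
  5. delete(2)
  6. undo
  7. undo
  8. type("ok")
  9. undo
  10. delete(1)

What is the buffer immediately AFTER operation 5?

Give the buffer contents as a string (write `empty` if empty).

Answer: qux

Derivation:
After op 1 (type): buf='qux' undo_depth=1 redo_depth=0
After op 2 (type): buf='quxone' undo_depth=2 redo_depth=0
After op 3 (undo): buf='qux' undo_depth=1 redo_depth=1
After op 4 (type): buf='quxok' undo_depth=2 redo_depth=0
After op 5 (delete): buf='qux' undo_depth=3 redo_depth=0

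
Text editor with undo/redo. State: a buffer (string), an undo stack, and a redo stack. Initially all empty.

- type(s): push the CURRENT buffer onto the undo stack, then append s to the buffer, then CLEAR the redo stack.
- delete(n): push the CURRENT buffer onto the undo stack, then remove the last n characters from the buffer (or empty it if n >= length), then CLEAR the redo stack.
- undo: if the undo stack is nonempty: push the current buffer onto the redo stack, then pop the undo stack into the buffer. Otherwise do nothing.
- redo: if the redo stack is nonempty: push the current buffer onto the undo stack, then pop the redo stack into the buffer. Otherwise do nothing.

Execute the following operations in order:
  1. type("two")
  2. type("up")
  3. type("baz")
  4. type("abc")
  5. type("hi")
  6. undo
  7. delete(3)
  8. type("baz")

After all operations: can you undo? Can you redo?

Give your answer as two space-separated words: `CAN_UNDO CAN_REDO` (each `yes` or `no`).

Answer: yes no

Derivation:
After op 1 (type): buf='two' undo_depth=1 redo_depth=0
After op 2 (type): buf='twoup' undo_depth=2 redo_depth=0
After op 3 (type): buf='twoupbaz' undo_depth=3 redo_depth=0
After op 4 (type): buf='twoupbazabc' undo_depth=4 redo_depth=0
After op 5 (type): buf='twoupbazabchi' undo_depth=5 redo_depth=0
After op 6 (undo): buf='twoupbazabc' undo_depth=4 redo_depth=1
After op 7 (delete): buf='twoupbaz' undo_depth=5 redo_depth=0
After op 8 (type): buf='twoupbazbaz' undo_depth=6 redo_depth=0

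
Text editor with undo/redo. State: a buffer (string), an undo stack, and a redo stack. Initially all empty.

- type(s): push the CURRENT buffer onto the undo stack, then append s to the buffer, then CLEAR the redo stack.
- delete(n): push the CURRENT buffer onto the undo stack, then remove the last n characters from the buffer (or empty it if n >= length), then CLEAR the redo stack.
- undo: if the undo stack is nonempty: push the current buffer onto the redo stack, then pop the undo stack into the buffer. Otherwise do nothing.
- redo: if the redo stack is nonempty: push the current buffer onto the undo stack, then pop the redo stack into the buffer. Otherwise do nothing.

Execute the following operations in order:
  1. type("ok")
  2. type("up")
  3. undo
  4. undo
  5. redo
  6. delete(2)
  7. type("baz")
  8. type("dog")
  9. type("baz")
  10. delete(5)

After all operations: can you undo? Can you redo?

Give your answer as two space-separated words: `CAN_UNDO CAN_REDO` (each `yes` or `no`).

After op 1 (type): buf='ok' undo_depth=1 redo_depth=0
After op 2 (type): buf='okup' undo_depth=2 redo_depth=0
After op 3 (undo): buf='ok' undo_depth=1 redo_depth=1
After op 4 (undo): buf='(empty)' undo_depth=0 redo_depth=2
After op 5 (redo): buf='ok' undo_depth=1 redo_depth=1
After op 6 (delete): buf='(empty)' undo_depth=2 redo_depth=0
After op 7 (type): buf='baz' undo_depth=3 redo_depth=0
After op 8 (type): buf='bazdog' undo_depth=4 redo_depth=0
After op 9 (type): buf='bazdogbaz' undo_depth=5 redo_depth=0
After op 10 (delete): buf='bazd' undo_depth=6 redo_depth=0

Answer: yes no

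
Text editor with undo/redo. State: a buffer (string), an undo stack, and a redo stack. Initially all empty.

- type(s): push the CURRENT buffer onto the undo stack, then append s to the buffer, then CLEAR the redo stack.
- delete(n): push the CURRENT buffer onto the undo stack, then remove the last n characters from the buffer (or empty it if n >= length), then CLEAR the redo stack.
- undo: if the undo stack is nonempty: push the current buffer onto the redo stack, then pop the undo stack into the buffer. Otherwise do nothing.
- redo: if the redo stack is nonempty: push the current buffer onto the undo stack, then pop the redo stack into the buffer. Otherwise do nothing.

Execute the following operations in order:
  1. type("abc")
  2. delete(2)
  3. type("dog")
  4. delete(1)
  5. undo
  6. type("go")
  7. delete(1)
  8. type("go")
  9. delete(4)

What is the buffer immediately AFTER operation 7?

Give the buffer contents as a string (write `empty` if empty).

After op 1 (type): buf='abc' undo_depth=1 redo_depth=0
After op 2 (delete): buf='a' undo_depth=2 redo_depth=0
After op 3 (type): buf='adog' undo_depth=3 redo_depth=0
After op 4 (delete): buf='ado' undo_depth=4 redo_depth=0
After op 5 (undo): buf='adog' undo_depth=3 redo_depth=1
After op 6 (type): buf='adoggo' undo_depth=4 redo_depth=0
After op 7 (delete): buf='adogg' undo_depth=5 redo_depth=0

Answer: adogg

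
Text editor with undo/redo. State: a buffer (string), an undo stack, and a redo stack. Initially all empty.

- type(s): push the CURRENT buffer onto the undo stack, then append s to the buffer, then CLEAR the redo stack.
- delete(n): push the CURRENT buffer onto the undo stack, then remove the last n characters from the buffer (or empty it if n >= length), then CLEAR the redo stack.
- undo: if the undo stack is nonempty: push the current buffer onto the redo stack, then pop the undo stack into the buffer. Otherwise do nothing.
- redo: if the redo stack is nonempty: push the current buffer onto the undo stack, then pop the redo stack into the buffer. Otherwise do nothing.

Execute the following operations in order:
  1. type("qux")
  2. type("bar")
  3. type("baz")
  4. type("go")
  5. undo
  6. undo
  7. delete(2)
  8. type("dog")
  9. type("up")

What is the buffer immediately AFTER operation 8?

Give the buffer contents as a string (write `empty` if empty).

Answer: quxbdog

Derivation:
After op 1 (type): buf='qux' undo_depth=1 redo_depth=0
After op 2 (type): buf='quxbar' undo_depth=2 redo_depth=0
After op 3 (type): buf='quxbarbaz' undo_depth=3 redo_depth=0
After op 4 (type): buf='quxbarbazgo' undo_depth=4 redo_depth=0
After op 5 (undo): buf='quxbarbaz' undo_depth=3 redo_depth=1
After op 6 (undo): buf='quxbar' undo_depth=2 redo_depth=2
After op 7 (delete): buf='quxb' undo_depth=3 redo_depth=0
After op 8 (type): buf='quxbdog' undo_depth=4 redo_depth=0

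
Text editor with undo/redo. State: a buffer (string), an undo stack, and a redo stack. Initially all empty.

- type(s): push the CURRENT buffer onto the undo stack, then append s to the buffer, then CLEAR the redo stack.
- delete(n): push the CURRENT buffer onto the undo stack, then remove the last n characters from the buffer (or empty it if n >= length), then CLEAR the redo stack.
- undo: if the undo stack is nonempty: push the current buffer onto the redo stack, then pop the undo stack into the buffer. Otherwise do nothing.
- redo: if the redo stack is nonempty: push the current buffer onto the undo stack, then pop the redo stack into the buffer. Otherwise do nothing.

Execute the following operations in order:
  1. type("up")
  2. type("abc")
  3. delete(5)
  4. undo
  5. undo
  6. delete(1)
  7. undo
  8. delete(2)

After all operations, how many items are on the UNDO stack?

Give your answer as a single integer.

Answer: 2

Derivation:
After op 1 (type): buf='up' undo_depth=1 redo_depth=0
After op 2 (type): buf='upabc' undo_depth=2 redo_depth=0
After op 3 (delete): buf='(empty)' undo_depth=3 redo_depth=0
After op 4 (undo): buf='upabc' undo_depth=2 redo_depth=1
After op 5 (undo): buf='up' undo_depth=1 redo_depth=2
After op 6 (delete): buf='u' undo_depth=2 redo_depth=0
After op 7 (undo): buf='up' undo_depth=1 redo_depth=1
After op 8 (delete): buf='(empty)' undo_depth=2 redo_depth=0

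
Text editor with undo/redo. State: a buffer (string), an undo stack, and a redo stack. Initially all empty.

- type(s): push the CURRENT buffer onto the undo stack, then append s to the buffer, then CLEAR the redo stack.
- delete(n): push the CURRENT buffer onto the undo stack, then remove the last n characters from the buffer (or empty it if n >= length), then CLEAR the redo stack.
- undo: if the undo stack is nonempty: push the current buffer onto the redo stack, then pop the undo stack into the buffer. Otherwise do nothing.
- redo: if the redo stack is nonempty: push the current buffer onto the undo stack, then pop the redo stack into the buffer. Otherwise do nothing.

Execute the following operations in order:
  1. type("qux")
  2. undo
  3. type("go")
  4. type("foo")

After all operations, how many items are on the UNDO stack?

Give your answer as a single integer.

After op 1 (type): buf='qux' undo_depth=1 redo_depth=0
After op 2 (undo): buf='(empty)' undo_depth=0 redo_depth=1
After op 3 (type): buf='go' undo_depth=1 redo_depth=0
After op 4 (type): buf='gofoo' undo_depth=2 redo_depth=0

Answer: 2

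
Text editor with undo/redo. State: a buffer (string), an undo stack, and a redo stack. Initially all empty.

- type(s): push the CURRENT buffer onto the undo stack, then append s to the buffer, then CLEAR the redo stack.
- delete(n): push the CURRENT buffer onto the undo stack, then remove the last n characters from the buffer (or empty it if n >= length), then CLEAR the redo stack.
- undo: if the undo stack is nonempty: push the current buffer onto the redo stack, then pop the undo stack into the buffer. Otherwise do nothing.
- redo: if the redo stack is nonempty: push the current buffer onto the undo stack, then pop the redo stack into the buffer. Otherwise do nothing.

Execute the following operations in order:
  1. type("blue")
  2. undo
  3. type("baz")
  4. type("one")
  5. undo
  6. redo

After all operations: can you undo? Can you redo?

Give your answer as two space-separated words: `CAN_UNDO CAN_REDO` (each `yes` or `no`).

Answer: yes no

Derivation:
After op 1 (type): buf='blue' undo_depth=1 redo_depth=0
After op 2 (undo): buf='(empty)' undo_depth=0 redo_depth=1
After op 3 (type): buf='baz' undo_depth=1 redo_depth=0
After op 4 (type): buf='bazone' undo_depth=2 redo_depth=0
After op 5 (undo): buf='baz' undo_depth=1 redo_depth=1
After op 6 (redo): buf='bazone' undo_depth=2 redo_depth=0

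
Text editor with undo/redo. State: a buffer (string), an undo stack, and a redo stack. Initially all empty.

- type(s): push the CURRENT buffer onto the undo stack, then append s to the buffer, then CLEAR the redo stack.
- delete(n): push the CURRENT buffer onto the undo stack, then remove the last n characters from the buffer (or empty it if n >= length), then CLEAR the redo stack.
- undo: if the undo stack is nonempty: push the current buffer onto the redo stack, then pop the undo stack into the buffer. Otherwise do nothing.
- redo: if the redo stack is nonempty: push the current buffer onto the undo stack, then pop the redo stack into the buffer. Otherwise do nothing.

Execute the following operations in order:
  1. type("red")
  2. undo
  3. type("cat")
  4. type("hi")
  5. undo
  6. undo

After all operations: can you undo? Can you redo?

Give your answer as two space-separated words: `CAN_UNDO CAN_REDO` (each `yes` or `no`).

Answer: no yes

Derivation:
After op 1 (type): buf='red' undo_depth=1 redo_depth=0
After op 2 (undo): buf='(empty)' undo_depth=0 redo_depth=1
After op 3 (type): buf='cat' undo_depth=1 redo_depth=0
After op 4 (type): buf='cathi' undo_depth=2 redo_depth=0
After op 5 (undo): buf='cat' undo_depth=1 redo_depth=1
After op 6 (undo): buf='(empty)' undo_depth=0 redo_depth=2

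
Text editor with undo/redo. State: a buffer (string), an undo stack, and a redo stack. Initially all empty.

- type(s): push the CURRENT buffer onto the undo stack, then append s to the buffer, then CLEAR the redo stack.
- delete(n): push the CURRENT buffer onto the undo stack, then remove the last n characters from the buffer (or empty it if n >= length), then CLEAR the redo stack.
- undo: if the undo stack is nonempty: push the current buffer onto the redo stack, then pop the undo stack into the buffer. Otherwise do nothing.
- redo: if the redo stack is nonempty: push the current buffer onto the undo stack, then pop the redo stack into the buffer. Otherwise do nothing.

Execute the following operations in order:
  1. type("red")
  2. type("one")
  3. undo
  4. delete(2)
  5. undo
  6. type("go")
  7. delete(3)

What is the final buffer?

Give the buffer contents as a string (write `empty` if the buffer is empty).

Answer: re

Derivation:
After op 1 (type): buf='red' undo_depth=1 redo_depth=0
After op 2 (type): buf='redone' undo_depth=2 redo_depth=0
After op 3 (undo): buf='red' undo_depth=1 redo_depth=1
After op 4 (delete): buf='r' undo_depth=2 redo_depth=0
After op 5 (undo): buf='red' undo_depth=1 redo_depth=1
After op 6 (type): buf='redgo' undo_depth=2 redo_depth=0
After op 7 (delete): buf='re' undo_depth=3 redo_depth=0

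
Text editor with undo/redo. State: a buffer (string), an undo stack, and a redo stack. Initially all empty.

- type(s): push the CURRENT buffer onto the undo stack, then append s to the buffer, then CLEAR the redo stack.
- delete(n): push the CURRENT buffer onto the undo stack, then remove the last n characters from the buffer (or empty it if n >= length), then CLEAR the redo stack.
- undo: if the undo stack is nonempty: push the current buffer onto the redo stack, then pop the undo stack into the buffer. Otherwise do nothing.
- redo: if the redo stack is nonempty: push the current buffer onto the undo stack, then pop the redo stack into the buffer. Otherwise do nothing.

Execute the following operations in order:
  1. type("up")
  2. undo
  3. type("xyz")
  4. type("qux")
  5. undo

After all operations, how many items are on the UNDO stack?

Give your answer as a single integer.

After op 1 (type): buf='up' undo_depth=1 redo_depth=0
After op 2 (undo): buf='(empty)' undo_depth=0 redo_depth=1
After op 3 (type): buf='xyz' undo_depth=1 redo_depth=0
After op 4 (type): buf='xyzqux' undo_depth=2 redo_depth=0
After op 5 (undo): buf='xyz' undo_depth=1 redo_depth=1

Answer: 1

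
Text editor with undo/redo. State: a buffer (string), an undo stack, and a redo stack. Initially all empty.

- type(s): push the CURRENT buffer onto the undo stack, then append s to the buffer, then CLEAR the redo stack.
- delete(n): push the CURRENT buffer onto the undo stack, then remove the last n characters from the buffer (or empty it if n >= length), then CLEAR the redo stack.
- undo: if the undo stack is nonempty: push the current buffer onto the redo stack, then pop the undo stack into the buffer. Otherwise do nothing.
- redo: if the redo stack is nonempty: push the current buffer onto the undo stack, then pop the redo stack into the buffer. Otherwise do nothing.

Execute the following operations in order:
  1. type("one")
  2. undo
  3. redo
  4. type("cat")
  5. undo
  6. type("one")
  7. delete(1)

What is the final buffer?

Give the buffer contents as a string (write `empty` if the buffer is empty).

After op 1 (type): buf='one' undo_depth=1 redo_depth=0
After op 2 (undo): buf='(empty)' undo_depth=0 redo_depth=1
After op 3 (redo): buf='one' undo_depth=1 redo_depth=0
After op 4 (type): buf='onecat' undo_depth=2 redo_depth=0
After op 5 (undo): buf='one' undo_depth=1 redo_depth=1
After op 6 (type): buf='oneone' undo_depth=2 redo_depth=0
After op 7 (delete): buf='oneon' undo_depth=3 redo_depth=0

Answer: oneon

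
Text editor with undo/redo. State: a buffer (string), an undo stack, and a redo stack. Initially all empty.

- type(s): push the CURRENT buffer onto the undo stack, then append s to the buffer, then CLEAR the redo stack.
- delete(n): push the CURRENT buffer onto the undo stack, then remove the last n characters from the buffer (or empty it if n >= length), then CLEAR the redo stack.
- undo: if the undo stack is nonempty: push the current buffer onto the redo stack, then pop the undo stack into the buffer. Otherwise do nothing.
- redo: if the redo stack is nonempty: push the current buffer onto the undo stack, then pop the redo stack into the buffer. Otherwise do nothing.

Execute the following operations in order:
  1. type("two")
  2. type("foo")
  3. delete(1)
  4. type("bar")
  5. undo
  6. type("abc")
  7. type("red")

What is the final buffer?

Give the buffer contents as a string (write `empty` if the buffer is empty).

After op 1 (type): buf='two' undo_depth=1 redo_depth=0
After op 2 (type): buf='twofoo' undo_depth=2 redo_depth=0
After op 3 (delete): buf='twofo' undo_depth=3 redo_depth=0
After op 4 (type): buf='twofobar' undo_depth=4 redo_depth=0
After op 5 (undo): buf='twofo' undo_depth=3 redo_depth=1
After op 6 (type): buf='twofoabc' undo_depth=4 redo_depth=0
After op 7 (type): buf='twofoabcred' undo_depth=5 redo_depth=0

Answer: twofoabcred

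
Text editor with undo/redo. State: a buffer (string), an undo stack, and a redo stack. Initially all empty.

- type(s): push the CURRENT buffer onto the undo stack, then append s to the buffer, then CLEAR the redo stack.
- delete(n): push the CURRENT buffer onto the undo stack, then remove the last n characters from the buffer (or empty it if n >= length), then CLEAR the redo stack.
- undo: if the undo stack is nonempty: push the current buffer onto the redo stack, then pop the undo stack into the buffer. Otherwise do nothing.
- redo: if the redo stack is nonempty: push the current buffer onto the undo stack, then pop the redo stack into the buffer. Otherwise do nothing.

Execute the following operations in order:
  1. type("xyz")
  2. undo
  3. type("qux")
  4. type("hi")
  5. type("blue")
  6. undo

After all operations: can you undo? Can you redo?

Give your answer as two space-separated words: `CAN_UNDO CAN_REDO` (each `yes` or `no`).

After op 1 (type): buf='xyz' undo_depth=1 redo_depth=0
After op 2 (undo): buf='(empty)' undo_depth=0 redo_depth=1
After op 3 (type): buf='qux' undo_depth=1 redo_depth=0
After op 4 (type): buf='quxhi' undo_depth=2 redo_depth=0
After op 5 (type): buf='quxhiblue' undo_depth=3 redo_depth=0
After op 6 (undo): buf='quxhi' undo_depth=2 redo_depth=1

Answer: yes yes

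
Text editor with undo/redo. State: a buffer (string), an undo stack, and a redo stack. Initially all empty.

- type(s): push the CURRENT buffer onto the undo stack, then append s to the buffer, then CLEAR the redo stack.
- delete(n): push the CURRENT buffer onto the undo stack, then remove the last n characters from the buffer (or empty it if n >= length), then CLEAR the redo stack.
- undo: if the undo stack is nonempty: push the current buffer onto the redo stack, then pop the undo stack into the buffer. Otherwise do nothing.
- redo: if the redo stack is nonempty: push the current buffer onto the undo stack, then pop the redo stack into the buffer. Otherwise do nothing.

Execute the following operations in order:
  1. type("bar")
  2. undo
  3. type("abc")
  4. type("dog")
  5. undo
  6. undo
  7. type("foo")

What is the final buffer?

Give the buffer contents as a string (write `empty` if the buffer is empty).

Answer: foo

Derivation:
After op 1 (type): buf='bar' undo_depth=1 redo_depth=0
After op 2 (undo): buf='(empty)' undo_depth=0 redo_depth=1
After op 3 (type): buf='abc' undo_depth=1 redo_depth=0
After op 4 (type): buf='abcdog' undo_depth=2 redo_depth=0
After op 5 (undo): buf='abc' undo_depth=1 redo_depth=1
After op 6 (undo): buf='(empty)' undo_depth=0 redo_depth=2
After op 7 (type): buf='foo' undo_depth=1 redo_depth=0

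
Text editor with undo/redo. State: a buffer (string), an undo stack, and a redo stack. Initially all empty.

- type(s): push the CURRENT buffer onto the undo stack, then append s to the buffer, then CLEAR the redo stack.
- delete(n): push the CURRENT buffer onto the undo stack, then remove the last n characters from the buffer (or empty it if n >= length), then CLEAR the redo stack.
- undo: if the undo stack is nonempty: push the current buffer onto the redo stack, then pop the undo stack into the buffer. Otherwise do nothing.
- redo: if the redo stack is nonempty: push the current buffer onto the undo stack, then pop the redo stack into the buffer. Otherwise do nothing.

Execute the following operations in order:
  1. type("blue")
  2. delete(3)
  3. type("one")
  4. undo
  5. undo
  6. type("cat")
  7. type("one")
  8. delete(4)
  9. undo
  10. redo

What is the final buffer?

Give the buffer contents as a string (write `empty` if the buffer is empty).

Answer: blueca

Derivation:
After op 1 (type): buf='blue' undo_depth=1 redo_depth=0
After op 2 (delete): buf='b' undo_depth=2 redo_depth=0
After op 3 (type): buf='bone' undo_depth=3 redo_depth=0
After op 4 (undo): buf='b' undo_depth=2 redo_depth=1
After op 5 (undo): buf='blue' undo_depth=1 redo_depth=2
After op 6 (type): buf='bluecat' undo_depth=2 redo_depth=0
After op 7 (type): buf='bluecatone' undo_depth=3 redo_depth=0
After op 8 (delete): buf='blueca' undo_depth=4 redo_depth=0
After op 9 (undo): buf='bluecatone' undo_depth=3 redo_depth=1
After op 10 (redo): buf='blueca' undo_depth=4 redo_depth=0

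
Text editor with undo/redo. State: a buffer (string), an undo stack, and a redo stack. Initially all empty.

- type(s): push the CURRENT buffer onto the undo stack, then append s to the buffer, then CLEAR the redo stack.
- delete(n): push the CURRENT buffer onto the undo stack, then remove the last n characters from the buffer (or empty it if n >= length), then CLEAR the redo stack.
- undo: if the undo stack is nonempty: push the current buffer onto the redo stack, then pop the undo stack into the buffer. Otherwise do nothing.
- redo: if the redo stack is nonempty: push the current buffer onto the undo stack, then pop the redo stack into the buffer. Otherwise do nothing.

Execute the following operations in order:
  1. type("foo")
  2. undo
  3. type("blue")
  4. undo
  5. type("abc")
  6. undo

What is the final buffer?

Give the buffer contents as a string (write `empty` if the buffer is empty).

After op 1 (type): buf='foo' undo_depth=1 redo_depth=0
After op 2 (undo): buf='(empty)' undo_depth=0 redo_depth=1
After op 3 (type): buf='blue' undo_depth=1 redo_depth=0
After op 4 (undo): buf='(empty)' undo_depth=0 redo_depth=1
After op 5 (type): buf='abc' undo_depth=1 redo_depth=0
After op 6 (undo): buf='(empty)' undo_depth=0 redo_depth=1

Answer: empty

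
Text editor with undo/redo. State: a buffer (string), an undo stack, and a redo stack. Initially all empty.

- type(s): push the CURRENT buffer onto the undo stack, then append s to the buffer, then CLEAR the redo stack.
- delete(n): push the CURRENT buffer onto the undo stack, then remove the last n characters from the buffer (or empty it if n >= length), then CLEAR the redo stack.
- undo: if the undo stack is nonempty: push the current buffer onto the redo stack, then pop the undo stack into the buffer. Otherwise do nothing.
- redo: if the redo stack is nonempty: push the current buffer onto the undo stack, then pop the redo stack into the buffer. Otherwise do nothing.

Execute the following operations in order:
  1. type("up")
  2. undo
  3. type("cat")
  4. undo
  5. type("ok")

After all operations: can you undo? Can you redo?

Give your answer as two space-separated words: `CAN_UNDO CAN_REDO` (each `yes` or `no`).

After op 1 (type): buf='up' undo_depth=1 redo_depth=0
After op 2 (undo): buf='(empty)' undo_depth=0 redo_depth=1
After op 3 (type): buf='cat' undo_depth=1 redo_depth=0
After op 4 (undo): buf='(empty)' undo_depth=0 redo_depth=1
After op 5 (type): buf='ok' undo_depth=1 redo_depth=0

Answer: yes no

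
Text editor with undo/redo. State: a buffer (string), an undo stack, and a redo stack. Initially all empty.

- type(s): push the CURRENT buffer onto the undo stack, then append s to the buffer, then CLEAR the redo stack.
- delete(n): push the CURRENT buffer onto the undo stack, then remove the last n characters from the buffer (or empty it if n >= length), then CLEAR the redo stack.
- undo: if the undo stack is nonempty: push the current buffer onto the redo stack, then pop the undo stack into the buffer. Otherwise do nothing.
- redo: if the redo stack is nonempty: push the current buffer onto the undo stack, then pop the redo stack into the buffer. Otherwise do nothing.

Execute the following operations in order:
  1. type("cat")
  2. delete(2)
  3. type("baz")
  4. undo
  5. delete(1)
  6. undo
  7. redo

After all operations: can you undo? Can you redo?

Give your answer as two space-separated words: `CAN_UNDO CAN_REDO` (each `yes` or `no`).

After op 1 (type): buf='cat' undo_depth=1 redo_depth=0
After op 2 (delete): buf='c' undo_depth=2 redo_depth=0
After op 3 (type): buf='cbaz' undo_depth=3 redo_depth=0
After op 4 (undo): buf='c' undo_depth=2 redo_depth=1
After op 5 (delete): buf='(empty)' undo_depth=3 redo_depth=0
After op 6 (undo): buf='c' undo_depth=2 redo_depth=1
After op 7 (redo): buf='(empty)' undo_depth=3 redo_depth=0

Answer: yes no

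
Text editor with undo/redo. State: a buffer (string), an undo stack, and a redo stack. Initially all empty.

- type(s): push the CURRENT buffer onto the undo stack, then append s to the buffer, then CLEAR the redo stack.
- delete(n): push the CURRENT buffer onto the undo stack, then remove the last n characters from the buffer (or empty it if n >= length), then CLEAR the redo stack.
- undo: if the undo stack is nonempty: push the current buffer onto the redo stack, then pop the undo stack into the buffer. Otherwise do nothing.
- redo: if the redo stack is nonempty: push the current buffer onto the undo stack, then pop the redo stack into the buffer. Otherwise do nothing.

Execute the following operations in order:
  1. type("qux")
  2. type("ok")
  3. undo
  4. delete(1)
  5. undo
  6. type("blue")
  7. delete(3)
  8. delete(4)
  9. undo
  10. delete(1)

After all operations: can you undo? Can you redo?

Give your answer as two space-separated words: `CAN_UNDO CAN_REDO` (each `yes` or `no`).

Answer: yes no

Derivation:
After op 1 (type): buf='qux' undo_depth=1 redo_depth=0
After op 2 (type): buf='quxok' undo_depth=2 redo_depth=0
After op 3 (undo): buf='qux' undo_depth=1 redo_depth=1
After op 4 (delete): buf='qu' undo_depth=2 redo_depth=0
After op 5 (undo): buf='qux' undo_depth=1 redo_depth=1
After op 6 (type): buf='quxblue' undo_depth=2 redo_depth=0
After op 7 (delete): buf='quxb' undo_depth=3 redo_depth=0
After op 8 (delete): buf='(empty)' undo_depth=4 redo_depth=0
After op 9 (undo): buf='quxb' undo_depth=3 redo_depth=1
After op 10 (delete): buf='qux' undo_depth=4 redo_depth=0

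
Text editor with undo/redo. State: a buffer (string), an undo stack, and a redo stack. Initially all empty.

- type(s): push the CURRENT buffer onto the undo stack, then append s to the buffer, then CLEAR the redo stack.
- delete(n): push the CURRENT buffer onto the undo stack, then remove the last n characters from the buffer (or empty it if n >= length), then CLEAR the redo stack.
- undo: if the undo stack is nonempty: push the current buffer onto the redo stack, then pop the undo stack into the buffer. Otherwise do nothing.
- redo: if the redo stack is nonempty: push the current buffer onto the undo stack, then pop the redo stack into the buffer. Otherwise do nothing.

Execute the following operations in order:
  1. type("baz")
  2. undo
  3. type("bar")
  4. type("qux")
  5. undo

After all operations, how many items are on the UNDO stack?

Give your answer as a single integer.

After op 1 (type): buf='baz' undo_depth=1 redo_depth=0
After op 2 (undo): buf='(empty)' undo_depth=0 redo_depth=1
After op 3 (type): buf='bar' undo_depth=1 redo_depth=0
After op 4 (type): buf='barqux' undo_depth=2 redo_depth=0
After op 5 (undo): buf='bar' undo_depth=1 redo_depth=1

Answer: 1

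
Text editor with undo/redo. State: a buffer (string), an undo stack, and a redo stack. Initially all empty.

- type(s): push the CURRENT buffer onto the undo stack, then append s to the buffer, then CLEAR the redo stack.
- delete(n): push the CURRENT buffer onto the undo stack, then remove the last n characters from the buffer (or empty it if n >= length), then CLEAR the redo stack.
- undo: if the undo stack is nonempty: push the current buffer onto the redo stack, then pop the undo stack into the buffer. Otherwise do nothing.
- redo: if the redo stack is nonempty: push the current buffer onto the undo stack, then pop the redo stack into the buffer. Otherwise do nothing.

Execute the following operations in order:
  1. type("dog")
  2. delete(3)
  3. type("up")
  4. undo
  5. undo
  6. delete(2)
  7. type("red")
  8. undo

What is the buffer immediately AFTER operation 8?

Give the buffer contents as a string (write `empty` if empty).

After op 1 (type): buf='dog' undo_depth=1 redo_depth=0
After op 2 (delete): buf='(empty)' undo_depth=2 redo_depth=0
After op 3 (type): buf='up' undo_depth=3 redo_depth=0
After op 4 (undo): buf='(empty)' undo_depth=2 redo_depth=1
After op 5 (undo): buf='dog' undo_depth=1 redo_depth=2
After op 6 (delete): buf='d' undo_depth=2 redo_depth=0
After op 7 (type): buf='dred' undo_depth=3 redo_depth=0
After op 8 (undo): buf='d' undo_depth=2 redo_depth=1

Answer: d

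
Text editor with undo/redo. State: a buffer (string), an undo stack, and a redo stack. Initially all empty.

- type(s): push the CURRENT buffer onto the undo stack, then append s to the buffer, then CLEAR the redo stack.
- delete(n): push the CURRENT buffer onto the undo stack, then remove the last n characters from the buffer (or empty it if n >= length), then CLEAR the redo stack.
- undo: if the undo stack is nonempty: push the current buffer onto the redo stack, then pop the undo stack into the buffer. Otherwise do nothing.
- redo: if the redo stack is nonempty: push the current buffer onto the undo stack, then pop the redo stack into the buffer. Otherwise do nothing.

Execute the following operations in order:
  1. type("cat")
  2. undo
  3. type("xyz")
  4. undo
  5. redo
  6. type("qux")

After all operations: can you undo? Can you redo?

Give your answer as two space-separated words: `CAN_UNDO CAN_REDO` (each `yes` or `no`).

After op 1 (type): buf='cat' undo_depth=1 redo_depth=0
After op 2 (undo): buf='(empty)' undo_depth=0 redo_depth=1
After op 3 (type): buf='xyz' undo_depth=1 redo_depth=0
After op 4 (undo): buf='(empty)' undo_depth=0 redo_depth=1
After op 5 (redo): buf='xyz' undo_depth=1 redo_depth=0
After op 6 (type): buf='xyzqux' undo_depth=2 redo_depth=0

Answer: yes no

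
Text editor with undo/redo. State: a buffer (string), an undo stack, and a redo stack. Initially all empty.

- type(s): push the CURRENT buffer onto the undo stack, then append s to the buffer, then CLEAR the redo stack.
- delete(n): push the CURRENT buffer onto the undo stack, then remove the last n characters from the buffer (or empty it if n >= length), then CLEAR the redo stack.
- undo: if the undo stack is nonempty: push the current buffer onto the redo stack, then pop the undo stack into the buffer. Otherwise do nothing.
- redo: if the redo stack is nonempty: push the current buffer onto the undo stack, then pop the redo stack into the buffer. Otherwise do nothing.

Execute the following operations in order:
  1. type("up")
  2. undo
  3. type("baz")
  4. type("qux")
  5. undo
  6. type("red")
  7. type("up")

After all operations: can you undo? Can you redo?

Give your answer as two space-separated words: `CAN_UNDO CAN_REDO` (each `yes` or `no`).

After op 1 (type): buf='up' undo_depth=1 redo_depth=0
After op 2 (undo): buf='(empty)' undo_depth=0 redo_depth=1
After op 3 (type): buf='baz' undo_depth=1 redo_depth=0
After op 4 (type): buf='bazqux' undo_depth=2 redo_depth=0
After op 5 (undo): buf='baz' undo_depth=1 redo_depth=1
After op 6 (type): buf='bazred' undo_depth=2 redo_depth=0
After op 7 (type): buf='bazredup' undo_depth=3 redo_depth=0

Answer: yes no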